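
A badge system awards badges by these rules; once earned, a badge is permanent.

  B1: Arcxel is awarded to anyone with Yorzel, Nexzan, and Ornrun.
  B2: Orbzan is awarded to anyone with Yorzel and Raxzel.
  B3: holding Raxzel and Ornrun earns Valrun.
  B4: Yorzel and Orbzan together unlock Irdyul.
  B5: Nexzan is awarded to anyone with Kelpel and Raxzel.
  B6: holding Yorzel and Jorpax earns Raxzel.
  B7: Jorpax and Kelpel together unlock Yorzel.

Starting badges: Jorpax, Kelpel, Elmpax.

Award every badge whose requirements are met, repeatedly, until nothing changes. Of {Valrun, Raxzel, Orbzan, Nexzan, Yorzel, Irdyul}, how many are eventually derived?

With Jorpax and Kelpel, Yorzel is earned (B7).
With Yorzel and Jorpax, Raxzel is earned (B6).
With Kelpel and Raxzel, Nexzan is earned (B5).
With Yorzel and Raxzel, Orbzan is earned (B2).
With Yorzel and Orbzan, Irdyul is earned (B4).
Valrun would need Raxzel and Ornrun (B3), but Ornrun is never earned.
Raxzel: reached.
Orbzan: reached.
Nexzan: reached.
Yorzel: reached.
Irdyul: reached.
Reached: Raxzel, Orbzan, Nexzan, Yorzel, and Irdyul — 5 of the 6.

5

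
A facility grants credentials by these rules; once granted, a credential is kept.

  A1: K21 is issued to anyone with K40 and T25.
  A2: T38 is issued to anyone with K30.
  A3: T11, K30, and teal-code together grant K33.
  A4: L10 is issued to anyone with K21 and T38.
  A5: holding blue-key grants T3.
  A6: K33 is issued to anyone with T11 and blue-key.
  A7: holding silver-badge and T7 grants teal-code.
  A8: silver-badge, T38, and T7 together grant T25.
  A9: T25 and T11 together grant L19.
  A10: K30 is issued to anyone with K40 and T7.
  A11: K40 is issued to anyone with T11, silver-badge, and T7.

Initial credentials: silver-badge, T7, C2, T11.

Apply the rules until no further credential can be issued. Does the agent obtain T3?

T3 would need blue-key (A5), but blue-key is never granted.

No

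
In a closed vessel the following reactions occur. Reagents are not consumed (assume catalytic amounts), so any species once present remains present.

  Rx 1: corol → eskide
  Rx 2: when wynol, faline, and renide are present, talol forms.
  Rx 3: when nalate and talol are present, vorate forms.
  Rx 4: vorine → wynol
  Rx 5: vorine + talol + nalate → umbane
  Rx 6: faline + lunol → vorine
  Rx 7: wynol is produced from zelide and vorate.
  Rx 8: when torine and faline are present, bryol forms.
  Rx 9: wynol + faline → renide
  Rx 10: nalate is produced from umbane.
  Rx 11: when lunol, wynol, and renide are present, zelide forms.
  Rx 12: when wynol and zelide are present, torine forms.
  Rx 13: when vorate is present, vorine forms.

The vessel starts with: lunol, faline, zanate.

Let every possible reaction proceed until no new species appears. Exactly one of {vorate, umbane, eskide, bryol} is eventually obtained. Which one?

faline and lunol present → vorine forms (Rx 6).
vorine present → wynol forms (Rx 4).
wynol and faline present → renide forms (Rx 9).
lunol, wynol, and renide present → zelide forms (Rx 11).
wynol and zelide present → torine forms (Rx 12).
torine and faline present → bryol forms (Rx 8).
umbane would need vorine, talol, and nalate (Rx 5), but nalate never forms. vorate would need nalate and talol (Rx 3), but nalate never forms. eskide would need corol (Rx 1), but corol never forms.

bryol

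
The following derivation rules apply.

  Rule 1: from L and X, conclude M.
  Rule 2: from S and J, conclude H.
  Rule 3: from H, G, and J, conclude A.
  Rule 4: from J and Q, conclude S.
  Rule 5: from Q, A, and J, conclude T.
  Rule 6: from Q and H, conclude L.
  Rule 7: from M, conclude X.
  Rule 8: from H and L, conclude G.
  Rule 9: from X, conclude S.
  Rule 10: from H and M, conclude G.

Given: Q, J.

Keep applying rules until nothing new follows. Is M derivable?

No

M would need L and X (Rule 1), but X is never established.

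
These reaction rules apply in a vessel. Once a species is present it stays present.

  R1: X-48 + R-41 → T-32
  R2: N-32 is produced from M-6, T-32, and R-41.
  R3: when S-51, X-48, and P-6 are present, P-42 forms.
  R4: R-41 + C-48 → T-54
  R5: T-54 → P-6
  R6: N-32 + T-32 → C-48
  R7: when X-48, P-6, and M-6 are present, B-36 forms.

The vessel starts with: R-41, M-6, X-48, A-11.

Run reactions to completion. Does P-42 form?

P-42 would need S-51, X-48, and P-6 (R3), but S-51 never forms.

No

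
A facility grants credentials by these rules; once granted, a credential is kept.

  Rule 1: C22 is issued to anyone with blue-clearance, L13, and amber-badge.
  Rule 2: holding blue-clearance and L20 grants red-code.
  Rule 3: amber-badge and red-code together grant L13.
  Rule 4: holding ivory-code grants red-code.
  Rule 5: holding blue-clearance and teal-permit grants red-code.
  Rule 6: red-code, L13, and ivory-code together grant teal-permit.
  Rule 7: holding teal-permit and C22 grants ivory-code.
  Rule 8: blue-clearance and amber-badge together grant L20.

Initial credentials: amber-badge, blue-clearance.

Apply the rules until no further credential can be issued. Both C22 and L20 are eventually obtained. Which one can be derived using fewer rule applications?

L20: Holding blue-clearance and amber-badge grants L20 (Rule 8). [1 rule application]
C22: Holding blue-clearance and amber-badge grants L20 (Rule 8). Holding blue-clearance and L20 grants red-code (Rule 2). Holding amber-badge and red-code grants L13 (Rule 3). Holding blue-clearance, L13, and amber-badge grants C22 (Rule 1). [4 rule applications]
L20 needs fewer.

L20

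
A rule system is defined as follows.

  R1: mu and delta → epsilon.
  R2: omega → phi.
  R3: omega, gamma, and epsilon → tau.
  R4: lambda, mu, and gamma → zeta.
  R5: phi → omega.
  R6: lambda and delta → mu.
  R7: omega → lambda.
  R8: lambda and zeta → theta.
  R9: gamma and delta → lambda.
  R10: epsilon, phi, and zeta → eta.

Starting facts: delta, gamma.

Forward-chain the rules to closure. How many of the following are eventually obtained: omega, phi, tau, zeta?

gamma and delta hold, so lambda follows (R9).
From lambda and delta, R6 gives mu.
lambda, mu, and gamma hold, so zeta follows (R4).
omega would need phi (R5), but phi is never established.
phi would need omega (R2), but omega is never established.
tau would need omega, gamma, and epsilon (R3), but omega is never established.
zeta: reached.
Reached: zeta — 1 of the 4.

1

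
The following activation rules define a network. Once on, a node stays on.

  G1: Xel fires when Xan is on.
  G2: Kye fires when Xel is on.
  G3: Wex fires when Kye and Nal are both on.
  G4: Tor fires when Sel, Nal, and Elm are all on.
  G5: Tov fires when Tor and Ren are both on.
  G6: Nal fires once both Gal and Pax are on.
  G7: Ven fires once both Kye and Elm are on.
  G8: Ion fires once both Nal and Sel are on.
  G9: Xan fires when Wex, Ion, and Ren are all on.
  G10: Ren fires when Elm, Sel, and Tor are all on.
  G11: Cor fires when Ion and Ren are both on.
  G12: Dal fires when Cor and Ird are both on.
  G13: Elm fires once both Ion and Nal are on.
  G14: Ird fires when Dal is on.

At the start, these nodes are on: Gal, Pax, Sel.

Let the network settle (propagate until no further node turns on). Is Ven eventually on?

No

Ven would need Kye and Elm (G7), but Kye never turns on.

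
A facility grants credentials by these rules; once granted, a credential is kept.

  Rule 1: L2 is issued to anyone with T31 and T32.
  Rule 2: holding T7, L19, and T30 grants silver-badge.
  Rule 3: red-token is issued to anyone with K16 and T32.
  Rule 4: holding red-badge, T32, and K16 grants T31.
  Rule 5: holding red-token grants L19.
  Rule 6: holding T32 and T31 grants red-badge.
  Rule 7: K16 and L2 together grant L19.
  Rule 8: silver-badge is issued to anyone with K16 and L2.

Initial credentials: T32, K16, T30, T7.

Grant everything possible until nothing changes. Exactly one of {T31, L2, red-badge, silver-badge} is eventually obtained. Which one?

silver-badge

Holding K16 and T32 grants red-token (Rule 3).
Holding red-token grants L19 (Rule 5).
Holding T7, L19, and T30 grants silver-badge (Rule 2).
T31 would need red-badge, T32, and K16 (Rule 4), but red-badge is never granted. L2 would need T31 and T32 (Rule 1), but T31 is never granted. red-badge would need T32 and T31 (Rule 6), but T31 is never granted.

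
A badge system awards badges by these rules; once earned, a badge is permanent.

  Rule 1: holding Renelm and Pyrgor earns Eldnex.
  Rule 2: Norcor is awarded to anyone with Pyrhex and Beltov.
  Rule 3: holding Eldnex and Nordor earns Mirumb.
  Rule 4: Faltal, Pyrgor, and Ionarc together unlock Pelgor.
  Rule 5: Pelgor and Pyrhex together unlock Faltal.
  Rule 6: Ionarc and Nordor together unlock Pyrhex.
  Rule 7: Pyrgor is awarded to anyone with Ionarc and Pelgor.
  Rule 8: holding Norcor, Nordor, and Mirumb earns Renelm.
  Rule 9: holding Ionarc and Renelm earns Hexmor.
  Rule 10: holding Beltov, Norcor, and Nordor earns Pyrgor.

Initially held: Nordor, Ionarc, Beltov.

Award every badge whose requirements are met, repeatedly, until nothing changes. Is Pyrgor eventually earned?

Yes

With Ionarc and Nordor, Pyrhex is earned (Rule 6).
With Pyrhex and Beltov, Norcor is earned (Rule 2).
With Beltov, Norcor, and Nordor, Pyrgor is earned (Rule 10).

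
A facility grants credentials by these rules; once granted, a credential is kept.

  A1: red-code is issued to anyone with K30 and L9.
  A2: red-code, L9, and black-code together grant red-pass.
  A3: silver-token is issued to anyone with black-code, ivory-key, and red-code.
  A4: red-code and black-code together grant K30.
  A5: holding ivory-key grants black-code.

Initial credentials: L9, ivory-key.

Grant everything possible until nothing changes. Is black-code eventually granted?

Yes

Holding ivory-key grants black-code (A5).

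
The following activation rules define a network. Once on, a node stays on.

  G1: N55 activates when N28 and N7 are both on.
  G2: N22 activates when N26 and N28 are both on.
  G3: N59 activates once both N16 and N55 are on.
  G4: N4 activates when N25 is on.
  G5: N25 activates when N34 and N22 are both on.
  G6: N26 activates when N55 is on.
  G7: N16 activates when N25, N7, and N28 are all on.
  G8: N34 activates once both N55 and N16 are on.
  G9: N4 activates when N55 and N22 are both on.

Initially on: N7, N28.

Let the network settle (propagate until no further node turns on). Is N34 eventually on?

No

N34 would need N55 and N16 (G8), but N16 never turns on.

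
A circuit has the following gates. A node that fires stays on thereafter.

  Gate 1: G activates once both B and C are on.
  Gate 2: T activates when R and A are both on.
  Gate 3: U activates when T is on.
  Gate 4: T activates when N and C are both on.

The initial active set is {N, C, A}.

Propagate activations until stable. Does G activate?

G would need B and C (Gate 1), but B never turns on.

No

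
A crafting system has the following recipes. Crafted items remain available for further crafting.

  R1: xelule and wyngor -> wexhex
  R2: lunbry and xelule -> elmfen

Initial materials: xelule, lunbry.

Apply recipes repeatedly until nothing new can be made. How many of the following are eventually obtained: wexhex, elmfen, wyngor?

1

Using R2, lunbry and xelule make elmfen.
wexhex would need xelule and wyngor (R1), but wyngor is never obtained.
elmfen: reached.
No rule produces wyngor, and it is not given.
Reached: elmfen — 1 of the 3.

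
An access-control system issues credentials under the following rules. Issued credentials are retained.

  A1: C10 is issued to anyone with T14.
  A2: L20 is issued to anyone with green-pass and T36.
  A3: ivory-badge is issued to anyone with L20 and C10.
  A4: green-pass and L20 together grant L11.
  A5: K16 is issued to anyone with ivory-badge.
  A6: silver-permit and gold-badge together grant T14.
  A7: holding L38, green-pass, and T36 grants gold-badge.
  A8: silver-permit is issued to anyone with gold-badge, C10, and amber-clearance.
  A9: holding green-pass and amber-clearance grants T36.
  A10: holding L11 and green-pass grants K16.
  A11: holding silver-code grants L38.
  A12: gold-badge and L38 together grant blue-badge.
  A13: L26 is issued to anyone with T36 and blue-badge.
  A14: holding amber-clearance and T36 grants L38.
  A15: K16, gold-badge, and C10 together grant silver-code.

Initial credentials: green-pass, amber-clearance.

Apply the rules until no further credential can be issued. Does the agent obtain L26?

Holding green-pass and amber-clearance grants T36 (A9).
Holding amber-clearance and T36 grants L38 (A14).
Holding L38, green-pass, and T36 grants gold-badge (A7).
Holding gold-badge and L38 grants blue-badge (A12).
Holding T36 and blue-badge grants L26 (A13).

Yes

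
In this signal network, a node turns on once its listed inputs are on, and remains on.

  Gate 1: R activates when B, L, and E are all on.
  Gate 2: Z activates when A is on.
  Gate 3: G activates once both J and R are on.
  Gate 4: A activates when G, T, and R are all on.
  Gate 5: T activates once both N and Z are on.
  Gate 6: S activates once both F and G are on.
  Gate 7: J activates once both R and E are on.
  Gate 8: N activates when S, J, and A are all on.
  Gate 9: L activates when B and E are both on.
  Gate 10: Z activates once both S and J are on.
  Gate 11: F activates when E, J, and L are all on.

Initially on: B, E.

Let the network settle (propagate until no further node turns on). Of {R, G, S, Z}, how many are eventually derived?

4

B and E are on, so L activates (Gate 9).
B, L, and E are on, so R activates (Gate 1).
Gate 7: R and E on → J on.
E, J, and L are on, so F activates (Gate 11).
Gate 3: J and R on → G on.
Gate 6: F and G on → S on.
Gate 10: S and J on → Z on.
R: reached.
G: reached.
S: reached.
Z: reached.
All 4 are reached.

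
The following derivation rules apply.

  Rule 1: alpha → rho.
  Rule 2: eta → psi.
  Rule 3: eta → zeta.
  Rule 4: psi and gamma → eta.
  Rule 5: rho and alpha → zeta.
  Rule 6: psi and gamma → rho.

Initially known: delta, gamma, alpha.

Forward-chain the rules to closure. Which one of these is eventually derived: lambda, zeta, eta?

zeta

From alpha, Rule 1 gives rho.
rho and alpha hold, so zeta follows (Rule 5).
No rule produces lambda, and it is not given. eta would need psi and gamma (Rule 4), but psi is never established.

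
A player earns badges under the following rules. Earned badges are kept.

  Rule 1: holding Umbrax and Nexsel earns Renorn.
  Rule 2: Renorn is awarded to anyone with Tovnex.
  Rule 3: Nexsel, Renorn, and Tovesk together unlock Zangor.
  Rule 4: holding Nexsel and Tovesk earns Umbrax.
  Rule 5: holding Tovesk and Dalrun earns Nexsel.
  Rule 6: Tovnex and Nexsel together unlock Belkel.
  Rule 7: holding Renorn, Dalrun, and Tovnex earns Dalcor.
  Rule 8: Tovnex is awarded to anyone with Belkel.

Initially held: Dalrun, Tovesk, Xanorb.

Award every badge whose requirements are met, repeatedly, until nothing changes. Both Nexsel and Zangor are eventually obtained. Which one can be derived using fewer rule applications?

Nexsel: With Tovesk and Dalrun, Nexsel is earned (Rule 5). [1 rule application]
Zangor: With Tovesk and Dalrun, Nexsel is earned (Rule 5). With Nexsel and Tovesk, Umbrax is earned (Rule 4). With Umbrax and Nexsel, Renorn is earned (Rule 1). With Nexsel, Renorn, and Tovesk, Zangor is earned (Rule 3). [4 rule applications]
Nexsel needs fewer.

Nexsel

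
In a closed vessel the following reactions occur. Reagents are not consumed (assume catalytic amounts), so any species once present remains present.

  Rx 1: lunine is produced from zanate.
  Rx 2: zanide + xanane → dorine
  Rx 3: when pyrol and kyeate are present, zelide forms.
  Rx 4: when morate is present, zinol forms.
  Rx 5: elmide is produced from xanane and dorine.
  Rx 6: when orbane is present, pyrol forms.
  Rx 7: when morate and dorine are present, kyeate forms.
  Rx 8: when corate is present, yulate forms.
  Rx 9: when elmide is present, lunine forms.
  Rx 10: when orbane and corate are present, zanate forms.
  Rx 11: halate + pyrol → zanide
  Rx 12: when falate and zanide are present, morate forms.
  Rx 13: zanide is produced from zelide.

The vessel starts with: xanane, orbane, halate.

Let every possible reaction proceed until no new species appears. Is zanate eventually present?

zanate would need orbane and corate (Rx 10), but corate never forms.

No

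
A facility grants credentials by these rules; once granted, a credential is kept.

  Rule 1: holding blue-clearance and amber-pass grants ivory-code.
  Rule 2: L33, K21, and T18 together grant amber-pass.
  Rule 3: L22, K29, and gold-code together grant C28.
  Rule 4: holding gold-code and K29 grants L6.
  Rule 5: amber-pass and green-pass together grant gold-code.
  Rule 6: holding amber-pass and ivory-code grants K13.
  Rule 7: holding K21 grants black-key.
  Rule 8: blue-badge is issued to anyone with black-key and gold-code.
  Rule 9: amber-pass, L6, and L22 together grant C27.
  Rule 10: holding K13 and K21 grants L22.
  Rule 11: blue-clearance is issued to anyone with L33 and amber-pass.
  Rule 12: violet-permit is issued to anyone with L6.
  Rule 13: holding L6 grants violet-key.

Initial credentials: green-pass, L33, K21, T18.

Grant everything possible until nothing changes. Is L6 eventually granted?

No

L6 would need gold-code and K29 (Rule 4), but K29 is never granted.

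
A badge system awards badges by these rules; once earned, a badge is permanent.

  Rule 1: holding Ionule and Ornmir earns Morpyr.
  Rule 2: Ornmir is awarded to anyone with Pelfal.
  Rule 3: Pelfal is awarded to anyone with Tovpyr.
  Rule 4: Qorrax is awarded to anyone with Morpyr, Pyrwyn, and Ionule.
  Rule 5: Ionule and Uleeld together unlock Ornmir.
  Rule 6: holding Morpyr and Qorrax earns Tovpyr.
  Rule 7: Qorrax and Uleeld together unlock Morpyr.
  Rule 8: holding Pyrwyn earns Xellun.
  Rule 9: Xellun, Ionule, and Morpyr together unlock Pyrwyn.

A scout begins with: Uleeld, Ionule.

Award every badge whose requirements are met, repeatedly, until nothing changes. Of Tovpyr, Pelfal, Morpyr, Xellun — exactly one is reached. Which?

Morpyr

With Ionule and Uleeld, Ornmir is earned (Rule 5).
With Ionule and Ornmir, Morpyr is earned (Rule 1).
Tovpyr would need Morpyr and Qorrax (Rule 6), but Qorrax is never earned. Pelfal would need Tovpyr (Rule 3), but Tovpyr is never earned. Xellun would need Pyrwyn (Rule 8), but Pyrwyn is never earned.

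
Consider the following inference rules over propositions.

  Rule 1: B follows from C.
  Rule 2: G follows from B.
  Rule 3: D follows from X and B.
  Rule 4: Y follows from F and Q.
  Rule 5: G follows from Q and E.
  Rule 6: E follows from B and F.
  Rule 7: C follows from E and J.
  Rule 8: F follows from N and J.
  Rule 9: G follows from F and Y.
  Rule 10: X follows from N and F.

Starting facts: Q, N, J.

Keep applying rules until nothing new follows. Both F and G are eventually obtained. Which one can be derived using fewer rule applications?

F

F: N and J hold, so F follows (Rule 8). [1 rule application]
G: From N and J, Rule 8 gives F. From F and Q, Rule 4 gives Y. F and Y hold, so G follows (Rule 9). [3 rule applications]
F needs fewer.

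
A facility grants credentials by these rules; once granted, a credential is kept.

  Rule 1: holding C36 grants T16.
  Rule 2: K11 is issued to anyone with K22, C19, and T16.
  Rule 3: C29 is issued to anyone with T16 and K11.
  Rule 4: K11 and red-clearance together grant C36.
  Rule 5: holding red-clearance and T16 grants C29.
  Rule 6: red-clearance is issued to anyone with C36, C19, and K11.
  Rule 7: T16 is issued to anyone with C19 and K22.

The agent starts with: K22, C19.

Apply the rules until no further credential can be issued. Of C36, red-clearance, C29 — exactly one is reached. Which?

Holding C19 and K22 grants T16 (Rule 7).
Holding K22, C19, and T16 grants K11 (Rule 2).
Holding T16 and K11 grants C29 (Rule 3).
C36 would need K11 and red-clearance (Rule 4), but red-clearance is never granted. red-clearance would need C36, C19, and K11 (Rule 6), but C36 is never granted.

C29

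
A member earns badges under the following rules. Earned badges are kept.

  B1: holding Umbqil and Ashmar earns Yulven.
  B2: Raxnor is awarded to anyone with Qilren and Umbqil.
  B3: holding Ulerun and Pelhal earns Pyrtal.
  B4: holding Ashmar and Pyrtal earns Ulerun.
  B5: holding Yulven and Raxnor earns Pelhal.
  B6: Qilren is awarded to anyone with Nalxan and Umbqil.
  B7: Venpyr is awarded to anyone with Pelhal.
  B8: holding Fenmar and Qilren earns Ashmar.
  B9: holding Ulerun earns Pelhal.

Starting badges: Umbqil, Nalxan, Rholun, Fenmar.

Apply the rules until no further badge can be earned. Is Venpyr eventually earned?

With Nalxan and Umbqil, Qilren is earned (B6).
With Qilren and Umbqil, Raxnor is earned (B2).
With Fenmar and Qilren, Ashmar is earned (B8).
With Umbqil and Ashmar, Yulven is earned (B1).
With Yulven and Raxnor, Pelhal is earned (B5).
With Pelhal, Venpyr is earned (B7).

Yes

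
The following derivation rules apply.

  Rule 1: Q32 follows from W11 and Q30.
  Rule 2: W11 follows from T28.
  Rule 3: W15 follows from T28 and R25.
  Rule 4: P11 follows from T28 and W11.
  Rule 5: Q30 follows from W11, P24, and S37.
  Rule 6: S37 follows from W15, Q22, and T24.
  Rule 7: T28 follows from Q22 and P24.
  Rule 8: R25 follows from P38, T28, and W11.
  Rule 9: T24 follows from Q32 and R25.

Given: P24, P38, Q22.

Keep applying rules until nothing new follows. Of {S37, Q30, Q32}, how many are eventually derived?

0

S37 would need W15, Q22, and T24 (Rule 6), but T24 is never established.
Q30 would need W11, P24, and S37 (Rule 5), but S37 is never established.
Q32 would need W11 and Q30 (Rule 1), but Q30 is never established.
None of the 3 are reached.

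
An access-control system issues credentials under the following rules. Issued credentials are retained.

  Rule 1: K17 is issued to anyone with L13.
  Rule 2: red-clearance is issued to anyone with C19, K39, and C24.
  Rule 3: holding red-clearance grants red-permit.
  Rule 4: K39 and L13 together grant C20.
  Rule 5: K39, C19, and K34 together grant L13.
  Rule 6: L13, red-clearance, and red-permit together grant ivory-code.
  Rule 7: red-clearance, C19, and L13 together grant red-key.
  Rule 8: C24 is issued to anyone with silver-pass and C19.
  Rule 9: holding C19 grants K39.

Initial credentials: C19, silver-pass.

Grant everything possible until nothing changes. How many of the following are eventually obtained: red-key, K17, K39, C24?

2

Holding silver-pass and C19 grants C24 (Rule 8).
Holding C19 grants K39 (Rule 9).
red-key would need red-clearance, C19, and L13 (Rule 7), but L13 is never granted.
K17 would need L13 (Rule 1), but L13 is never granted.
K39: reached.
C24: reached.
Reached: K39 and C24 — 2 of the 4.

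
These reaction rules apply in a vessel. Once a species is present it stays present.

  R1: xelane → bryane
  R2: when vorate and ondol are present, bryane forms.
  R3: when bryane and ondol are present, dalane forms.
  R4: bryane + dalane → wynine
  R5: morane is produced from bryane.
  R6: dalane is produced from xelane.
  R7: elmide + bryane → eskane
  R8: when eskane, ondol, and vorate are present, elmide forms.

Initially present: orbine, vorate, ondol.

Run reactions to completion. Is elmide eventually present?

No

elmide would need eskane, ondol, and vorate (R8), but eskane never forms.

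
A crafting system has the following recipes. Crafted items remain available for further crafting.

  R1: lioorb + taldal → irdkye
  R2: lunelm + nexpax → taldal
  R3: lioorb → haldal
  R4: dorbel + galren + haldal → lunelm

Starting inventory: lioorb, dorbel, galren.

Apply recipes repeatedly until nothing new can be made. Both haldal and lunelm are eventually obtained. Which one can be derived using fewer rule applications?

haldal: Using R3, lioorb makes haldal. [1 rule application]
lunelm: Using R3, lioorb makes haldal. Using R4, dorbel, galren, and haldal make lunelm. [2 rule applications]
haldal needs fewer.

haldal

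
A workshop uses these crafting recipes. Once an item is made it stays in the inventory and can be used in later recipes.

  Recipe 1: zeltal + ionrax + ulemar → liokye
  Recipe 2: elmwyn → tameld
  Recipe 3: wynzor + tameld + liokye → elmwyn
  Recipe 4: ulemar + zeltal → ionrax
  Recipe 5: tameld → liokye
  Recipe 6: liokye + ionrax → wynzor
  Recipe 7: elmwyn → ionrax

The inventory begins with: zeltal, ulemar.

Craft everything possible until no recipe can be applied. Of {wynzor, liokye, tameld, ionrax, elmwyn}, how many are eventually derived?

ulemar + zeltal → ionrax (Recipe 4).
Using Recipe 1, zeltal, ionrax, and ulemar make liokye.
Using Recipe 6, liokye and ionrax make wynzor.
wynzor: reached.
liokye: reached.
tameld would need elmwyn (Recipe 2), but elmwyn is never obtained.
ionrax: reached.
elmwyn would need wynzor, tameld, and liokye (Recipe 3), but tameld is never obtained.
Reached: wynzor, liokye, and ionrax — 3 of the 5.

3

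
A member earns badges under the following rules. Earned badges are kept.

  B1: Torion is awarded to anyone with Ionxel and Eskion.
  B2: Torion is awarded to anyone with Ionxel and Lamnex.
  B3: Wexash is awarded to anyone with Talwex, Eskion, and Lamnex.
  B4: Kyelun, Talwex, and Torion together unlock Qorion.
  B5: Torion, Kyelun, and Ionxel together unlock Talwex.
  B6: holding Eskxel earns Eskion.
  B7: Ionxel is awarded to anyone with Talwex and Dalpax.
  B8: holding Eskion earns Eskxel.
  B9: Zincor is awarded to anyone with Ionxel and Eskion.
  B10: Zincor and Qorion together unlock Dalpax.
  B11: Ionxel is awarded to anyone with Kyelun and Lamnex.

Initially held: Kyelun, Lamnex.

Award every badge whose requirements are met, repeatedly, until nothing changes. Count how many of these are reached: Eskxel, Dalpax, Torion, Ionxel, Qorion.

With Kyelun and Lamnex, Ionxel is earned (B11).
With Ionxel and Lamnex, Torion is earned (B2).
With Torion, Kyelun, and Ionxel, Talwex is earned (B5).
With Kyelun, Talwex, and Torion, Qorion is earned (B4).
Eskxel would need Eskion (B8), but Eskion is never earned.
Dalpax would need Zincor and Qorion (B10), but Zincor is never earned.
Torion: reached.
Ionxel: reached.
Qorion: reached.
Reached: Torion, Ionxel, and Qorion — 3 of the 5.

3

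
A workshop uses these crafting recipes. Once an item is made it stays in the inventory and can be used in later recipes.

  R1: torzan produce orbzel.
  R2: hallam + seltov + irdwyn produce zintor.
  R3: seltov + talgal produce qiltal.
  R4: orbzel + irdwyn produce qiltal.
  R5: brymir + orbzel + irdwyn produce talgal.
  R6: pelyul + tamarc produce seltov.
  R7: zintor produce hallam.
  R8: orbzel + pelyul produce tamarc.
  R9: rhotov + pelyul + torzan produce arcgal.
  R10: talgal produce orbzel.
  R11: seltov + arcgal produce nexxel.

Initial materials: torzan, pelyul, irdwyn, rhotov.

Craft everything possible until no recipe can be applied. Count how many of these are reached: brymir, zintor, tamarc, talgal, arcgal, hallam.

2

rhotov + pelyul + torzan → arcgal (R9).
Using R1, torzan makes orbzel.
Using R8, orbzel and pelyul make tamarc.
No rule produces brymir, and it is not given.
zintor would need hallam, seltov, and irdwyn (R2), but hallam is never obtained.
tamarc: reached.
talgal would need brymir, orbzel, and irdwyn (R5), but brymir is never obtained.
arcgal: reached.
hallam would need zintor (R7), but zintor is never obtained.
Reached: tamarc and arcgal — 2 of the 6.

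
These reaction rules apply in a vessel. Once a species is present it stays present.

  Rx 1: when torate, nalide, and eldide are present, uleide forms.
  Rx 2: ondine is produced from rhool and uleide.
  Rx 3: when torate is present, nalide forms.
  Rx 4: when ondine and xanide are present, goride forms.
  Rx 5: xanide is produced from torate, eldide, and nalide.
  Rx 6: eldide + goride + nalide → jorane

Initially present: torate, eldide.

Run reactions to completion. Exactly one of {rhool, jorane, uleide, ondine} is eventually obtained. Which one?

uleide

torate present → nalide forms (Rx 3).
torate, nalide, and eldide present → uleide forms (Rx 1).
ondine would need rhool and uleide (Rx 2), but rhool never forms. No rule produces rhool, and it is not given. jorane would need eldide, goride, and nalide (Rx 6), but goride never forms.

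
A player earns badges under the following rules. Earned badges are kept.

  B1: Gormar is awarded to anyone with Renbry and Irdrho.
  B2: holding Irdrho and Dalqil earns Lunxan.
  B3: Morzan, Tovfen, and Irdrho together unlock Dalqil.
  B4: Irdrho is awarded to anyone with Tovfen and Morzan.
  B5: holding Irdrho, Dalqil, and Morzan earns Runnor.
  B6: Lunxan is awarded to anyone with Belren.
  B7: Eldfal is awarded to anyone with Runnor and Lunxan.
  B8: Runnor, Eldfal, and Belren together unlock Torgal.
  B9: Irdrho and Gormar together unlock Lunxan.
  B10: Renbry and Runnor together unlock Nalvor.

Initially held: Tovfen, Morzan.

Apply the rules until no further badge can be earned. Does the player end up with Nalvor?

No

Nalvor would need Renbry and Runnor (B10), but Renbry is never earned.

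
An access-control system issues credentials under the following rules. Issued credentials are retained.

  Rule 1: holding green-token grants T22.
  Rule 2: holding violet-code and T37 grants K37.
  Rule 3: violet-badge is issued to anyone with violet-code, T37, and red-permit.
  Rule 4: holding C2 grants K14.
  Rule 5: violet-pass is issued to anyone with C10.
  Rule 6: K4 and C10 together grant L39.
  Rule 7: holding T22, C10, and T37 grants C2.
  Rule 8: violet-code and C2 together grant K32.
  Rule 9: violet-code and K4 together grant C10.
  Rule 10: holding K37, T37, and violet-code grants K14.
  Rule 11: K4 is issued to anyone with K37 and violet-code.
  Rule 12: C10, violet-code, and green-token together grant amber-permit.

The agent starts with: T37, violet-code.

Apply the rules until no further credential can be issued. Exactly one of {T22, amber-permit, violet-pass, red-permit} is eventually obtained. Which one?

Holding violet-code and T37 grants K37 (Rule 2).
Holding K37 and violet-code grants K4 (Rule 11).
Holding violet-code and K4 grants C10 (Rule 9).
Holding C10 grants violet-pass (Rule 5).
No rule produces red-permit, and it is not given. amber-permit would need C10, violet-code, and green-token (Rule 12), but green-token is never granted. T22 would need green-token (Rule 1), but green-token is never granted.

violet-pass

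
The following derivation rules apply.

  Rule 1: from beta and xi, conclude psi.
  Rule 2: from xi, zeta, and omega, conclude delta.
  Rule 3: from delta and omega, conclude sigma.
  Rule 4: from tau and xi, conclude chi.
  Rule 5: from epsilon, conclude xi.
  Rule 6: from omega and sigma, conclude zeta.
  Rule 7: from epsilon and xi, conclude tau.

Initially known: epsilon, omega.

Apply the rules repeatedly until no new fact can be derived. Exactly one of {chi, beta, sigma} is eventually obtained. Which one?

From epsilon, Rule 5 gives xi.
epsilon and xi hold, so tau follows (Rule 7).
tau and xi hold, so chi follows (Rule 4).
No rule produces beta, and it is not given. sigma would need delta and omega (Rule 3), but delta is never established.

chi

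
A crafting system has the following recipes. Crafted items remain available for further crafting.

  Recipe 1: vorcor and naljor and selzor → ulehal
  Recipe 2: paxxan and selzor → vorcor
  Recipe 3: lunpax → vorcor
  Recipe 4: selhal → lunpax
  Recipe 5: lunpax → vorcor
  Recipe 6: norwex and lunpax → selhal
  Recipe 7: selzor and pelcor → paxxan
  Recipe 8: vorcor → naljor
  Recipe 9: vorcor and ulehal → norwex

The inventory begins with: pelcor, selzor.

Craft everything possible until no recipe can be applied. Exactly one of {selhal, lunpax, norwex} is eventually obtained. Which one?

norwex

selzor and pelcor → paxxan (Recipe 7).
paxxan and selzor → vorcor (Recipe 2).
vorcor → naljor (Recipe 8).
Using Recipe 1, vorcor, naljor, and selzor make ulehal.
Using Recipe 9, vorcor and ulehal make norwex.
lunpax would need selhal (Recipe 4), but selhal is never obtained. selhal would need norwex and lunpax (Recipe 6), but lunpax is never obtained.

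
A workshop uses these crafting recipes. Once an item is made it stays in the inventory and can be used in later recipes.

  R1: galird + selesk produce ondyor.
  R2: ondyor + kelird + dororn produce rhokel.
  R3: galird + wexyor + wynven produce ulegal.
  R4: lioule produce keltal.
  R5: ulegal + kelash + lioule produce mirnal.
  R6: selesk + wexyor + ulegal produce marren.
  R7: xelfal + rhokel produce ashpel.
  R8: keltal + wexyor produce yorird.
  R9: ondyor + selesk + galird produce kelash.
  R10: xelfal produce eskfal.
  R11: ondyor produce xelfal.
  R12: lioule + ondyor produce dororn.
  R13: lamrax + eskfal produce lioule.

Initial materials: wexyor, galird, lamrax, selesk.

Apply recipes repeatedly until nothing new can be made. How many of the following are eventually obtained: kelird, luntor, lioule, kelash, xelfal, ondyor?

galird + selesk → ondyor (R1).
Using R9, ondyor, selesk, and galird make kelash.
Using R11, ondyor makes xelfal.
Using R10, xelfal makes eskfal.
lamrax + eskfal → lioule (R13).
No rule produces kelird, and it is not given.
No rule produces luntor, and it is not given.
lioule: reached.
kelash: reached.
xelfal: reached.
ondyor: reached.
Reached: lioule, kelash, xelfal, and ondyor — 4 of the 6.

4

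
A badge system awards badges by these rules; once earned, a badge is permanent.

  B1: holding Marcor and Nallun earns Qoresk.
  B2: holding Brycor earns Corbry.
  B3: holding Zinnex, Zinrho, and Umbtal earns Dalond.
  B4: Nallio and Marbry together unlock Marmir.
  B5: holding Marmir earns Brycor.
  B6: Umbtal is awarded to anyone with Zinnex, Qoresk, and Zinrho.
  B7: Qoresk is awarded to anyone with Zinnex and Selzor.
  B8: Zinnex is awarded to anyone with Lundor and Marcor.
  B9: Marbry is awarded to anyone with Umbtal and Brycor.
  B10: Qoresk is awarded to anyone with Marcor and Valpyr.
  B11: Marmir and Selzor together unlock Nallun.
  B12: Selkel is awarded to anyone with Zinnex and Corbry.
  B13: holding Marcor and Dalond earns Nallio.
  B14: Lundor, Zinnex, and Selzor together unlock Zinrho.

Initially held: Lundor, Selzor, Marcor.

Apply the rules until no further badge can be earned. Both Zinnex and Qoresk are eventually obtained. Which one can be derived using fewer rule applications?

Zinnex: With Lundor and Marcor, Zinnex is earned (B8). [1 rule application]
Qoresk: With Lundor and Marcor, Zinnex is earned (B8). With Zinnex and Selzor, Qoresk is earned (B7). [2 rule applications]
Zinnex needs fewer.

Zinnex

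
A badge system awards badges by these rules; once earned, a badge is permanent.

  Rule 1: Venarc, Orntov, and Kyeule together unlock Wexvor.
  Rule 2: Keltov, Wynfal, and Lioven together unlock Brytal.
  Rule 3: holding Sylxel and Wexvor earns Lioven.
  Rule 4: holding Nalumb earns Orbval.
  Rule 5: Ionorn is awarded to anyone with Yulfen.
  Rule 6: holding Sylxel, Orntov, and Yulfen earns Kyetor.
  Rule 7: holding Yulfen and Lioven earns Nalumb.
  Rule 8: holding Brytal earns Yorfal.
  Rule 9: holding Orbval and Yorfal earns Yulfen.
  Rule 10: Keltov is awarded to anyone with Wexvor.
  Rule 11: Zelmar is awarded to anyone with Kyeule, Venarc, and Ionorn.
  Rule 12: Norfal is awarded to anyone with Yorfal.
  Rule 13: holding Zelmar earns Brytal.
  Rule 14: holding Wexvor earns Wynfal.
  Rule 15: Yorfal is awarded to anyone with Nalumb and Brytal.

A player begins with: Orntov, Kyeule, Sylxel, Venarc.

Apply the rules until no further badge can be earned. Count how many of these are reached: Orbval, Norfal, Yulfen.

With Venarc, Orntov, and Kyeule, Wexvor is earned (Rule 1).
With Sylxel and Wexvor, Lioven is earned (Rule 3).
With Wexvor, Wynfal is earned (Rule 14).
With Wexvor, Keltov is earned (Rule 10).
With Keltov, Wynfal, and Lioven, Brytal is earned (Rule 2).
With Brytal, Yorfal is earned (Rule 8).
With Yorfal, Norfal is earned (Rule 12).
Orbval would need Nalumb (Rule 4), but Nalumb is never earned.
Norfal: reached.
Yulfen would need Orbval and Yorfal (Rule 9), but Orbval is never earned.
Reached: Norfal — 1 of the 3.

1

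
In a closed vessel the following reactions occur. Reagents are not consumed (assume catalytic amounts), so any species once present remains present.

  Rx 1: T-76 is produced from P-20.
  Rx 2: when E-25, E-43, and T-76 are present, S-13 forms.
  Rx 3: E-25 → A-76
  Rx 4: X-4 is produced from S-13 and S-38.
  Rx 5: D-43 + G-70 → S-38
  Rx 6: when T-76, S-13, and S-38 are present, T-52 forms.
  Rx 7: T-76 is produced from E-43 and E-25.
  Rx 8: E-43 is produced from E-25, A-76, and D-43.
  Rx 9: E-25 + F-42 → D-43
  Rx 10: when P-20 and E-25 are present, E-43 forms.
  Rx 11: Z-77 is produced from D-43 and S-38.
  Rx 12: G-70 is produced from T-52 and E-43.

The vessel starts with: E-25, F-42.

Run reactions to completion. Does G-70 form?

No

G-70 would need T-52 and E-43 (Rx 12), but T-52 never forms.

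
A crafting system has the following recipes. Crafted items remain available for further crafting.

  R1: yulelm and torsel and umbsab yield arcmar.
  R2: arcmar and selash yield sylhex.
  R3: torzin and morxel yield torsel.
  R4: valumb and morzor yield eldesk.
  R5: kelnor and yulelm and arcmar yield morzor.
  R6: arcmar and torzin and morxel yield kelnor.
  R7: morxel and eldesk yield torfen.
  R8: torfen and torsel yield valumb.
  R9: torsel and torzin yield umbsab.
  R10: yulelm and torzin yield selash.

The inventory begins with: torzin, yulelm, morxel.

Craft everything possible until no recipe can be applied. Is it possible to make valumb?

No

valumb would need torfen and torsel (R8), but torfen is never obtained.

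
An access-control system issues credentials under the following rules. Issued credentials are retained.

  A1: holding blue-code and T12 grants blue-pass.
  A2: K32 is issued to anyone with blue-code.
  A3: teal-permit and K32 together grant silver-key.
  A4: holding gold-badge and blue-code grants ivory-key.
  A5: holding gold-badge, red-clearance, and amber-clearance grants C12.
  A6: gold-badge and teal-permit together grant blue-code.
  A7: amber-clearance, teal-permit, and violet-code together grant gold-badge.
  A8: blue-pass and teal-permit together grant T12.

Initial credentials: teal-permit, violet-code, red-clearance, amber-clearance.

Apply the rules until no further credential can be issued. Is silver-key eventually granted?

Yes

Holding amber-clearance, teal-permit, and violet-code grants gold-badge (A7).
Holding gold-badge and teal-permit grants blue-code (A6).
Holding blue-code grants K32 (A2).
Holding teal-permit and K32 grants silver-key (A3).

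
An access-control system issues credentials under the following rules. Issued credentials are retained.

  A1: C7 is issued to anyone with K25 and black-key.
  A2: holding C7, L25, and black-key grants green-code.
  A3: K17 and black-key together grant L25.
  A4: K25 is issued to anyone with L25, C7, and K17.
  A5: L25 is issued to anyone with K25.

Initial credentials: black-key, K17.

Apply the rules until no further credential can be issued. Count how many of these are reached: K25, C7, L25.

1

Holding K17 and black-key grants L25 (A3).
K25 would need L25, C7, and K17 (A4), but C7 is never granted.
C7 would need K25 and black-key (A1), but K25 is never granted.
L25: reached.
Reached: L25 — 1 of the 3.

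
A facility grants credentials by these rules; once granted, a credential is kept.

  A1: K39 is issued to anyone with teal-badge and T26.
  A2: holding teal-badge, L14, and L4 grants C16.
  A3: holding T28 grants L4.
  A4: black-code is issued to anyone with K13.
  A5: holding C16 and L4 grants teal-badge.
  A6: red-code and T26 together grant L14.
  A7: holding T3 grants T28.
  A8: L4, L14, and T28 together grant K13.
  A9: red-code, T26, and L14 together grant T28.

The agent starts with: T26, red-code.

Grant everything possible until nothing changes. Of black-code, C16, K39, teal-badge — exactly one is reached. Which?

black-code

Holding red-code and T26 grants L14 (A6).
Holding red-code, T26, and L14 grants T28 (A9).
Holding T28 grants L4 (A3).
Holding L4, L14, and T28 grants K13 (A8).
Holding K13 grants black-code (A4).
K39 would need teal-badge and T26 (A1), but teal-badge is never granted. teal-badge would need C16 and L4 (A5), but C16 is never granted. C16 would need teal-badge, L14, and L4 (A2), but teal-badge is never granted.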